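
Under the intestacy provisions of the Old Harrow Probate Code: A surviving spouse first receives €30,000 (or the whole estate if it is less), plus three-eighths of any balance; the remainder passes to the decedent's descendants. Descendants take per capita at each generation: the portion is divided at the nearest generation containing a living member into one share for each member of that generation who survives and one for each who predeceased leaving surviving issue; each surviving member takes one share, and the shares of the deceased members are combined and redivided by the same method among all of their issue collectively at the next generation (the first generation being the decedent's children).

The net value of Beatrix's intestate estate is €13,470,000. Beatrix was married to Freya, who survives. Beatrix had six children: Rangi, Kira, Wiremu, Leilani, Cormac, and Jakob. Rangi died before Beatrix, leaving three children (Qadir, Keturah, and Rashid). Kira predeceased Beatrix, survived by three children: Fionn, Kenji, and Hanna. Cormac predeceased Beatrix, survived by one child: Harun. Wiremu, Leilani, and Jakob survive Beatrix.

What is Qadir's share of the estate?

Freya first takes €30,000, leaving a balance of €13,440,000. Freya then takes three-eighths of the balance (€5,040,000), for a total of €5,070,000. The remaining €8,400,000 passes to the descendants.
The descendants' portion (€8,400,000) is divided at the children's generation into 6 shares of €1,400,000. Wiremu, Leilani, and Jakob each take €1,400,000. The 3 shares of the deceased (Rangi, Kira, and Cormac) are combined into a pool of €4,200,000.
That pool (€4,200,000) is divided at the grandchildren's generation equally among Qadir, Keturah, Rashid, Fionn, Kenji, Hanna, and Harun: €600,000 each.

Qadir receives €600,000.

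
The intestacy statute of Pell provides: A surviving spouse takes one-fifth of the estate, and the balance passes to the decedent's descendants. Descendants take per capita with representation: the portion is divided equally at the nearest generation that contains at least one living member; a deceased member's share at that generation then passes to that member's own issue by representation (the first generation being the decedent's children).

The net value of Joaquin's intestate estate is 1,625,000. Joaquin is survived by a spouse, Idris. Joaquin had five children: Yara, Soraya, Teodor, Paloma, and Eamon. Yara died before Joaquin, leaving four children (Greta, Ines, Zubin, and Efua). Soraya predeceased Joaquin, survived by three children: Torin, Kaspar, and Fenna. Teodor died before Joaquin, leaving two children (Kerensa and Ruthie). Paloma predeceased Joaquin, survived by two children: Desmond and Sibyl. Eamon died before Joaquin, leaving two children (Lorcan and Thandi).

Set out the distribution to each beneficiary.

Idris takes one-fifth of 1,625,000 = 325,000. The remaining 1,300,000 passes to the descendants.
No child survives, so the initial division is made at the grandchildren's generation.
The descendants' portion (1,300,000) is divided into 13 shares of 100,000: Greta, Ines, Zubin, Efua, Torin, Kaspar, Fenna, Kerensa, Ruthie, Desmond, Sibyl, Lorcan, and Thandi each take 100,000.

Idris: 325,000; Greta: 100,000; Ines: 100,000; Zubin: 100,000; Efua: 100,000; Torin: 100,000; Kaspar: 100,000; Fenna: 100,000; Kerensa: 100,000; Ruthie: 100,000; Desmond: 100,000; Sibyl: 100,000; Lorcan: 100,000; Thandi: 100,000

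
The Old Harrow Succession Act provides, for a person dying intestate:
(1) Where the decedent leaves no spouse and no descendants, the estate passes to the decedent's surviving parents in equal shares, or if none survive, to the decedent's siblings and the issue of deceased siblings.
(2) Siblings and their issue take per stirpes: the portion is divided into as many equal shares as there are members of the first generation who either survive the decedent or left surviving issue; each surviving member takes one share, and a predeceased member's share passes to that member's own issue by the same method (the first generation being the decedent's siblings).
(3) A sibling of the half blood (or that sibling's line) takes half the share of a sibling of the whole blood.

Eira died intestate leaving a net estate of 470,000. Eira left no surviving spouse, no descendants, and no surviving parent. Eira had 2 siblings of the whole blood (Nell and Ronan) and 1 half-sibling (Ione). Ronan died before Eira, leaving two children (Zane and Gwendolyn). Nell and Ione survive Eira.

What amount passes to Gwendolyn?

The entire 470,000 passes to the siblings and their issue.
Counting each half-blood sibling's line as half a unit, there are 5/2 units in 470,000, so one unit is 188,000. Whole-blood lines (Nell and Ronan) take 188,000 each; half-blood lines (Ione) take 94,000 each.
Ronan's share (188,000) is divided into 2 shares of 94,000: Zane and Gwendolyn each take 94,000.

Gwendolyn receives 94,000.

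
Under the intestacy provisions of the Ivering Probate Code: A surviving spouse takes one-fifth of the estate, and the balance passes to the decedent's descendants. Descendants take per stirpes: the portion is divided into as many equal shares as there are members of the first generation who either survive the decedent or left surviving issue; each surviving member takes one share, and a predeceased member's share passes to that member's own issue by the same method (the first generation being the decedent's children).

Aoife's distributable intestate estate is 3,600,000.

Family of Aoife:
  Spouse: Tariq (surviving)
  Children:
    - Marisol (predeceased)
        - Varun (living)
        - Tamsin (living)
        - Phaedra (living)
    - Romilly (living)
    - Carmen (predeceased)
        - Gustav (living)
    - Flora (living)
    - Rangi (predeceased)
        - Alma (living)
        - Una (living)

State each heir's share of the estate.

Tariq: 720,000; Varun: 192,000; Tamsin: 192,000; Phaedra: 192,000; Romilly: 576,000; Gustav: 576,000; Flora: 576,000; Alma: 288,000; Una: 288,000

Tariq takes one-fifth of 3,600,000 = 720,000. The remaining 2,880,000 passes to the descendants.
The descendants' portion (2,880,000) is divided into 5 shares of 576,000: Romilly and Flora each take 576,000; Marisol's 576,000 share passes to Marisol's issue; Carmen's 576,000 share passes to Carmen's issue; Rangi's 576,000 share passes to Rangi's issue.
Marisol's share (576,000) is divided into 3 shares of 192,000: Varun, Tamsin, and Phaedra each take 192,000.
Carmen's share (576,000) passes entirely to Gustav.
Rangi's share (576,000) is divided into 2 shares of 288,000: Alma and Una each take 288,000.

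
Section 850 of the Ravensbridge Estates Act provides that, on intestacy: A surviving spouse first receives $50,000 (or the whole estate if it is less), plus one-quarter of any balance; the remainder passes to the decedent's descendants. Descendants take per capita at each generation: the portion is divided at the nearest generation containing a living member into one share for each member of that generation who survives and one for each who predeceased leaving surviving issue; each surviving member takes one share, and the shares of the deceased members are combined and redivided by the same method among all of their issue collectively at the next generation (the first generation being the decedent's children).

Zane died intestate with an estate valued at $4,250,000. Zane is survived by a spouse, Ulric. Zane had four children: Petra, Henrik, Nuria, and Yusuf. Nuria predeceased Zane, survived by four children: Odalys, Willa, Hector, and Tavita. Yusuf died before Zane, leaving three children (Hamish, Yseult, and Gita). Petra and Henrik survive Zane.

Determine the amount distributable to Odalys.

Ulric first takes $50,000, leaving a balance of $4,200,000. Ulric then takes one-quarter of the balance ($1,050,000), for a total of $1,100,000. The remaining $3,150,000 passes to the descendants.
The descendants' portion ($3,150,000) is divided at the children's generation into 4 shares of $787,500. Petra and Henrik each take $787,500. The 2 shares of the deceased (Nuria and Yusuf) are combined into a pool of $1,575,000.
That pool ($1,575,000) is divided at the grandchildren's generation equally among Odalys, Willa, Hector, Tavita, Hamish, Yseult, and Gita: $225,000 each.

Odalys receives $225,000.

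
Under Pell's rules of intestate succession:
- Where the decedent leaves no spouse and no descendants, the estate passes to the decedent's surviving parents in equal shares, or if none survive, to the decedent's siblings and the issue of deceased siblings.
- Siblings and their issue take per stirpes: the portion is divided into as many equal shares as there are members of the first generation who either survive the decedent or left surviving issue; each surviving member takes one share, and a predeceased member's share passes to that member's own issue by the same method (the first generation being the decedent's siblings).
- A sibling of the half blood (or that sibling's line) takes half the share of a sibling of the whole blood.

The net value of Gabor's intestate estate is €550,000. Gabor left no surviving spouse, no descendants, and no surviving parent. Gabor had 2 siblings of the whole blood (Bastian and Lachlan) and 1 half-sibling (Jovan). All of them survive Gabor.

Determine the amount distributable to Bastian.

The entire €550,000 passes to the siblings and their issue.
Counting each half-blood sibling's line as half a unit, there are 5/2 units in €550,000, so one unit is €220,000. Whole-blood lines (Bastian and Lachlan) take €220,000 each; half-blood lines (Jovan) take €110,000 each.

Bastian receives €220,000.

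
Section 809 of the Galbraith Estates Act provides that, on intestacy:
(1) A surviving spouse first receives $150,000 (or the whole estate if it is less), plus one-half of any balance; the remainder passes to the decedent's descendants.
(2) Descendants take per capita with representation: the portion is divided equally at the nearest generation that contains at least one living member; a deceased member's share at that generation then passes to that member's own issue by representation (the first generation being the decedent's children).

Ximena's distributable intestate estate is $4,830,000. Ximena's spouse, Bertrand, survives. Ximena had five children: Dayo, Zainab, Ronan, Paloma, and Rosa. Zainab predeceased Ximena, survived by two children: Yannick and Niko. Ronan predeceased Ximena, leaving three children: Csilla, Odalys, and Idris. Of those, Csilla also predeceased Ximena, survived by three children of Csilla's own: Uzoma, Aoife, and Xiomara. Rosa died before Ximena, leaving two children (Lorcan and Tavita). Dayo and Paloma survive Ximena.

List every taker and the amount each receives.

Bertrand first takes $150,000, leaving a balance of $4,680,000. Bertrand then takes one-half of the balance ($2,340,000), for a total of $2,490,000. The remaining $2,340,000 passes to the descendants.
The descendants' portion ($2,340,000) is divided into 5 shares of $468,000: Dayo and Paloma each take $468,000; Zainab's $468,000 share passes to Zainab's issue; Ronan's $468,000 share passes to Ronan's issue; Rosa's $468,000 share passes to Rosa's issue.
Zainab's share ($468,000) is divided into 2 shares of $234,000: Yannick and Niko each take $234,000.
Ronan's share ($468,000) is divided into 3 shares of $156,000: Odalys and Idris each take $156,000; Csilla's $156,000 share passes to Csilla's issue.
Csilla's share ($156,000) is divided into 3 shares of $52,000: Uzoma, Aoife, and Xiomara each take $52,000.
Rosa's share ($468,000) is divided into 2 shares of $234,000: Lorcan and Tavita each take $234,000.

Bertrand: $2,490,000; Dayo: $468,000; Yannick: $234,000; Niko: $234,000; Uzoma: $52,000; Aoife: $52,000; Xiomara: $52,000; Odalys: $156,000; Idris: $156,000; Paloma: $468,000; Lorcan: $234,000; Tavita: $234,000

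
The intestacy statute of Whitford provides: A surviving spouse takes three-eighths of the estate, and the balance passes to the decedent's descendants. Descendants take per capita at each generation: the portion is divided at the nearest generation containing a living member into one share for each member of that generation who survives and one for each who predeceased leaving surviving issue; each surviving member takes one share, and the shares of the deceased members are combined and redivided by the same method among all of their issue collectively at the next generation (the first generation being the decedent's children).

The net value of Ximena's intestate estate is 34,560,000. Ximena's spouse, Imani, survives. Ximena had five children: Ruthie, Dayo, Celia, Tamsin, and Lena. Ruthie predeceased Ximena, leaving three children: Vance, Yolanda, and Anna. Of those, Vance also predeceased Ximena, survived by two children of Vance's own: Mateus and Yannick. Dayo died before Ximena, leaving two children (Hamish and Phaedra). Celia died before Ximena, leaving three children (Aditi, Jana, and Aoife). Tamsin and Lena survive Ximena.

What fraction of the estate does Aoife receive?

Imani takes three-eighths of 34,560,000 = 12,960,000. The remaining 21,600,000 passes to the descendants.
The descendants' portion (21,600,000) is divided at the children's generation into 5 shares of 4,320,000. Tamsin and Lena each take 4,320,000. The 3 shares of the deceased (Ruthie, Dayo, and Celia) are combined into a pool of 12,960,000.
That pool (12,960,000) is divided at the grandchildren's generation into 8 shares of 1,620,000. Yolanda, Anna, Hamish, Phaedra, Aditi, Jana, and Aoife each take 1,620,000. The remaining share for the deceased Vance (1,620,000) is carried to the next generation.
That pool (1,620,000) is divided at the great-grandchildren's generation equally among Mateus and Yannick: 810,000 each.

Aoife receives 3/64 of the estate.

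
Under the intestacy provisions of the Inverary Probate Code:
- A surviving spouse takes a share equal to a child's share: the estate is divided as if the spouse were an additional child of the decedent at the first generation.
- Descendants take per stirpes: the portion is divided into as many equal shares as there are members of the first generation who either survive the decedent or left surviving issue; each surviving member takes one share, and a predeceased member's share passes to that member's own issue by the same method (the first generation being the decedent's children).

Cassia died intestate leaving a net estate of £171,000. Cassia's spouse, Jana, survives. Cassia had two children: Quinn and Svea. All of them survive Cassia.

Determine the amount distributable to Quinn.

The spouse counts as an additional share at the children's level, so there are 3 primary shares of £57,000. Jana takes one such share (£57,000).
The children's combined portion (£114,000) is divided into 2 shares of £57,000: Quinn and Svea each take £57,000.

Quinn receives £57,000.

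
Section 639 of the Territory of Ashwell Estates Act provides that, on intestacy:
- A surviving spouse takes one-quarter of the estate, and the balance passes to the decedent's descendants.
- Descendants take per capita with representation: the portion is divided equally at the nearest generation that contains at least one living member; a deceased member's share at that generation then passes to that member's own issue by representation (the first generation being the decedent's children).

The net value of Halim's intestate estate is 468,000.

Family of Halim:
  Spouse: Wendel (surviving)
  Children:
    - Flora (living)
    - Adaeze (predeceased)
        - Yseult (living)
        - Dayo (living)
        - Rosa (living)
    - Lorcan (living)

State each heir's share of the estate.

Wendel: 117,000; Flora: 117,000; Yseult: 39,000; Dayo: 39,000; Rosa: 39,000; Lorcan: 117,000

Wendel takes one-quarter of 468,000 = 117,000. The remaining 351,000 passes to the descendants.
The descendants' portion (351,000) is divided into 3 shares of 117,000: Flora and Lorcan each take 117,000; Adaeze's 117,000 share passes to Adaeze's issue.
Adaeze's share (117,000) is divided into 3 shares of 39,000: Yseult, Dayo, and Rosa each take 39,000.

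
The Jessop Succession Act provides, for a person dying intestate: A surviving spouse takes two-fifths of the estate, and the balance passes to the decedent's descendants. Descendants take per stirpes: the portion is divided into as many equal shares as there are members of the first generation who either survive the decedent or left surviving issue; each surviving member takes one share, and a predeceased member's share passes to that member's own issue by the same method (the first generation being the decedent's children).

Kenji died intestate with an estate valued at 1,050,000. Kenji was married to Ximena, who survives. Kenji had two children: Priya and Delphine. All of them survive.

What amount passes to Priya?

Priya receives 315,000.

Ximena takes two-fifths of 1,050,000 = 420,000. The remaining 630,000 passes to the descendants.
The descendants' portion (630,000) is divided into 2 shares of 315,000: Priya and Delphine each take 315,000.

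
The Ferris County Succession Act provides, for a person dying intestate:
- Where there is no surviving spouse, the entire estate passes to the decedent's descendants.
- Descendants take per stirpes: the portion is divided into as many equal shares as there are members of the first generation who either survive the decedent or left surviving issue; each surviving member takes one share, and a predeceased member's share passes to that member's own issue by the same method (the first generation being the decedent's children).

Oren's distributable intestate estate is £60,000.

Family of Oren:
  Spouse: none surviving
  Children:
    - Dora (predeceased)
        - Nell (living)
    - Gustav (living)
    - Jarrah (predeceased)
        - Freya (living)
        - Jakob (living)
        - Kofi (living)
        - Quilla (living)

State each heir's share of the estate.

The entire £60,000 passes to the descendants.
That amount (£60,000) is divided into 3 shares of £20,000: Gustav takes £20,000; Dora's £20,000 share passes to Dora's issue; Jarrah's £20,000 share passes to Jarrah's issue.
Dora's share (£20,000) passes entirely to Nell.
Jarrah's share (£20,000) is divided into 4 shares of £5,000: Freya, Jakob, Kofi, and Quilla each take £5,000.

Nell: £20,000; Gustav: £20,000; Freya: £5,000; Jakob: £5,000; Kofi: £5,000; Quilla: £5,000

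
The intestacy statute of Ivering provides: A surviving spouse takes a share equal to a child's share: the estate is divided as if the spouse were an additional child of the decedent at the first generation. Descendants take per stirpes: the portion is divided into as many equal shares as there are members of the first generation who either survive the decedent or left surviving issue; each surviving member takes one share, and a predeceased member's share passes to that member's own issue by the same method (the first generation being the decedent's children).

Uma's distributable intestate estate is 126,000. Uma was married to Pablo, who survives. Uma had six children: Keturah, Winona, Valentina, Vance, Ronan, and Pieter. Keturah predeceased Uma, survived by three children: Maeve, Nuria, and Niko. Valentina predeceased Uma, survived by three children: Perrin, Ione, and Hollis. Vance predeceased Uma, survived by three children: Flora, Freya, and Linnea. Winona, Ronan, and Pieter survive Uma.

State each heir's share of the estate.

Pablo: 18,000; Maeve: 6,000; Nuria: 6,000; Niko: 6,000; Winona: 18,000; Perrin: 6,000; Ione: 6,000; Hollis: 6,000; Flora: 6,000; Freya: 6,000; Linnea: 6,000; Ronan: 18,000; Pieter: 18,000

The spouse counts as an additional share at the children's level, so there are 7 primary shares of 18,000. Pablo takes one such share (18,000).
The children's combined portion (108,000) is divided into 6 shares of 18,000: Winona, Ronan, and Pieter each take 18,000; Keturah's 18,000 share passes to Keturah's issue; Valentina's 18,000 share passes to Valentina's issue; Vance's 18,000 share passes to Vance's issue.
Keturah's share (18,000) is divided into 3 shares of 6,000: Maeve, Nuria, and Niko each take 6,000.
Valentina's share (18,000) is divided into 3 shares of 6,000: Perrin, Ione, and Hollis each take 6,000.
Vance's share (18,000) is divided into 3 shares of 6,000: Flora, Freya, and Linnea each take 6,000.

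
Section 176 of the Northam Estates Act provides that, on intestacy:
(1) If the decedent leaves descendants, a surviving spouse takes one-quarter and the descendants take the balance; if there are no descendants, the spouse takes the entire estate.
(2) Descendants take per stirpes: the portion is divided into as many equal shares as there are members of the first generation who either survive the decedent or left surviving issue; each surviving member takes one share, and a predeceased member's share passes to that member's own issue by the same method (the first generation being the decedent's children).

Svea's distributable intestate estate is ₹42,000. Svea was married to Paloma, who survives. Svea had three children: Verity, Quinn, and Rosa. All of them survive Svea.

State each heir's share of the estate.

Paloma takes one-quarter of ₹42,000 = ₹10,500. The remaining ₹31,500 passes to the descendants.
The descendants' portion (₹31,500) is divided into 3 shares of ₹10,500: Verity, Quinn, and Rosa each take ₹10,500.

Paloma: ₹10,500; Verity: ₹10,500; Quinn: ₹10,500; Rosa: ₹10,500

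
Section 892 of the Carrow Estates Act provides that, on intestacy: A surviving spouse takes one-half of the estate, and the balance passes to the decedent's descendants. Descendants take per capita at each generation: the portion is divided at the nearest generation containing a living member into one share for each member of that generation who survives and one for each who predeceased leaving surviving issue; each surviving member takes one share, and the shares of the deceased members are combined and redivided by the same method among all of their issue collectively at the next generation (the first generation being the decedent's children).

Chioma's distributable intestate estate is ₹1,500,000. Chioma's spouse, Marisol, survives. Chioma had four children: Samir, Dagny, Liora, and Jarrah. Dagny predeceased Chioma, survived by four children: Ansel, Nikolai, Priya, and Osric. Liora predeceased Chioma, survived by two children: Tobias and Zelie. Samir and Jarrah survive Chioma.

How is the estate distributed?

Marisol takes one-half of ₹1,500,000 = ₹750,000. The remaining ₹750,000 passes to the descendants.
The descendants' portion (₹750,000) is divided at the children's generation into 4 shares of ₹187,500. Samir and Jarrah each take ₹187,500. The 2 shares of the deceased (Dagny and Liora) are combined into a pool of ₹375,000.
That pool (₹375,000) is divided at the grandchildren's generation equally among Ansel, Nikolai, Priya, Osric, Tobias, and Zelie: ₹62,500 each.

Marisol: ₹750,000; Samir: ₹187,500; Ansel: ₹62,500; Nikolai: ₹62,500; Priya: ₹62,500; Osric: ₹62,500; Tobias: ₹62,500; Zelie: ₹62,500; Jarrah: ₹187,500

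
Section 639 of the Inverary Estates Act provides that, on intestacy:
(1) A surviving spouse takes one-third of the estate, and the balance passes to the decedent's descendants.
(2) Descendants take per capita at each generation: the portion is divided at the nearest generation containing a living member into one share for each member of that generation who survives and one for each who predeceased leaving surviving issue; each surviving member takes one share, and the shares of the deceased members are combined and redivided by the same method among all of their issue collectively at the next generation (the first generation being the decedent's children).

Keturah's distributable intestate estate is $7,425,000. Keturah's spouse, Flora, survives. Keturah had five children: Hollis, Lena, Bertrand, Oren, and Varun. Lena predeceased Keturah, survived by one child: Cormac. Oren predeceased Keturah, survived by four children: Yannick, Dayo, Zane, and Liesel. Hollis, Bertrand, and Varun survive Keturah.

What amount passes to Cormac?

Cormac receives $396,000.

Flora takes one-third of $7,425,000 = $2,475,000. The remaining $4,950,000 passes to the descendants.
The descendants' portion ($4,950,000) is divided at the children's generation into 5 shares of $990,000. Hollis, Bertrand, and Varun each take $990,000. The 2 shares of the deceased (Lena and Oren) are combined into a pool of $1,980,000.
That pool ($1,980,000) is divided at the grandchildren's generation equally among Cormac, Yannick, Dayo, Zane, and Liesel: $396,000 each.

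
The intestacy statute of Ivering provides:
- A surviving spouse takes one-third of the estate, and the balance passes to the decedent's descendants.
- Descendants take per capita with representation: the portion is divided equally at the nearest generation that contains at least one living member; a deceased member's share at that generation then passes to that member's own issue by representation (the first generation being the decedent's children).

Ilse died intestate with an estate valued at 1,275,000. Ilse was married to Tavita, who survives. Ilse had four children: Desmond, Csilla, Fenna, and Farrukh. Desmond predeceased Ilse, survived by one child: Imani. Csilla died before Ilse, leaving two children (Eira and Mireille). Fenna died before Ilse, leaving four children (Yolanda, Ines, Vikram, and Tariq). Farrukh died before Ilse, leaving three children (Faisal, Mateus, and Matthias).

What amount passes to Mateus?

Mateus receives 85,000.

Tavita takes one-third of 1,275,000 = 425,000. The remaining 850,000 passes to the descendants.
No child survives, so the initial division is made at the grandchildren's generation.
The descendants' portion (850,000) is divided into 10 shares of 85,000: Imani, Eira, Mireille, Yolanda, Ines, Vikram, Tariq, Faisal, Mateus, and Matthias each take 85,000.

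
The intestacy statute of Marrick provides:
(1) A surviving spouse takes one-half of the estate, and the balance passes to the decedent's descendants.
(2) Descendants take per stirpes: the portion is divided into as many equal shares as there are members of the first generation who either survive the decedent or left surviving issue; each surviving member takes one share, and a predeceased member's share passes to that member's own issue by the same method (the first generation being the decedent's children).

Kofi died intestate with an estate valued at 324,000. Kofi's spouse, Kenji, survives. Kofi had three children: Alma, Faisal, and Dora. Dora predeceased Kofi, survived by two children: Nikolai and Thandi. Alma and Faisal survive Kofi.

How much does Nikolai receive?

Nikolai receives 27,000.

Kenji takes one-half of 324,000 = 162,000. The remaining 162,000 passes to the descendants.
The descendants' portion (162,000) is divided into 3 shares of 54,000: Alma and Faisal each take 54,000; Dora's 54,000 share passes to Dora's issue.
Dora's share (54,000) is divided into 2 shares of 27,000: Nikolai and Thandi each take 27,000.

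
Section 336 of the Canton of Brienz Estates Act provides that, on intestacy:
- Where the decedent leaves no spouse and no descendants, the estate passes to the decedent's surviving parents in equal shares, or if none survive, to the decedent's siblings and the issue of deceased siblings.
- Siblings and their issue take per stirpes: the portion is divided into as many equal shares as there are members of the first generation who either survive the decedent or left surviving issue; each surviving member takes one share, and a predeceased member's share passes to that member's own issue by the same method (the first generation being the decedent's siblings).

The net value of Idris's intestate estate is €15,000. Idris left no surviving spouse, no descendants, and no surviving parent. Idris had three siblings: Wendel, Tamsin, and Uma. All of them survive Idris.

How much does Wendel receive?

The entire €15,000 passes to the siblings and their issue.
That amount (€15,000) is divided into 3 shares of €5,000: Wendel, Tamsin, and Uma each take €5,000.

Wendel receives €5,000.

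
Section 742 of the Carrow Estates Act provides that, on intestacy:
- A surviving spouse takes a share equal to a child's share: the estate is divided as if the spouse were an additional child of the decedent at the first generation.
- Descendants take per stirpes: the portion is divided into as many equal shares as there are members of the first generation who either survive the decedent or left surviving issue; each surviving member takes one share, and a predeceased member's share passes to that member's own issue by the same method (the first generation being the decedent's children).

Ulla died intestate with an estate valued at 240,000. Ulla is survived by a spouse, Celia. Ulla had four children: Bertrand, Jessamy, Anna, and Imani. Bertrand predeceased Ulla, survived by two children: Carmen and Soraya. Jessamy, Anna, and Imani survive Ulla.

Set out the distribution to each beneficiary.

The spouse counts as an additional share at the children's level, so there are 5 primary shares of 48,000. Celia takes one such share (48,000).
The children's combined portion (192,000) is divided into 4 shares of 48,000: Jessamy, Anna, and Imani each take 48,000; Bertrand's 48,000 share passes to Bertrand's issue.
Bertrand's share (48,000) is divided into 2 shares of 24,000: Carmen and Soraya each take 24,000.

Celia: 48,000; Carmen: 24,000; Soraya: 24,000; Jessamy: 48,000; Anna: 48,000; Imani: 48,000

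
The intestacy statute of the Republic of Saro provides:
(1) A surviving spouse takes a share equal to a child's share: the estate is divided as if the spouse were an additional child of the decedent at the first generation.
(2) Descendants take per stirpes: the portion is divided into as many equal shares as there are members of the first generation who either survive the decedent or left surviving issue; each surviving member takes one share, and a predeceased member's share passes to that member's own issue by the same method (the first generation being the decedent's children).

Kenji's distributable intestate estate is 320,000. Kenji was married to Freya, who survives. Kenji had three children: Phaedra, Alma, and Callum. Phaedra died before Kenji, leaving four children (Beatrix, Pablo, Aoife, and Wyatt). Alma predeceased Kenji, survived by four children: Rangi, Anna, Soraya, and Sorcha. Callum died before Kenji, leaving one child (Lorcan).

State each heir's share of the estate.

The spouse counts as an additional share at the children's level, so there are 4 primary shares of 80,000. Freya takes one such share (80,000).
The children's combined portion (240,000) is divided into 3 shares of 80,000: Phaedra's 80,000 share passes to Phaedra's issue; Alma's 80,000 share passes to Alma's issue; Callum's 80,000 share passes to Callum's issue.
Phaedra's share (80,000) is divided into 4 shares of 20,000: Beatrix, Pablo, Aoife, and Wyatt each take 20,000.
Alma's share (80,000) is divided into 4 shares of 20,000: Rangi, Anna, Soraya, and Sorcha each take 20,000.
Callum's share (80,000) passes entirely to Lorcan.

Freya: 80,000; Beatrix: 20,000; Pablo: 20,000; Aoife: 20,000; Wyatt: 20,000; Rangi: 20,000; Anna: 20,000; Soraya: 20,000; Sorcha: 20,000; Lorcan: 80,000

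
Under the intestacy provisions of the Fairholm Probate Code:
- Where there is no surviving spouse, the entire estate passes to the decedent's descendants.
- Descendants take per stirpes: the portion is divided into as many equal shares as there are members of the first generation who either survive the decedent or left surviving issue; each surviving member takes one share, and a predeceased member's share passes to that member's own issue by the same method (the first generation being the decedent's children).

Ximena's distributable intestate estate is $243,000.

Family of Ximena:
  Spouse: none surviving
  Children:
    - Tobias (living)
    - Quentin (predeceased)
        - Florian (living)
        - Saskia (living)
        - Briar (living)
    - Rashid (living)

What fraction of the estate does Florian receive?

Florian receives 1/9 of the estate.

The entire $243,000 passes to the descendants.
That amount ($243,000) is divided into 3 shares of $81,000: Tobias and Rashid each take $81,000; Quentin's $81,000 share passes to Quentin's issue.
Quentin's share ($81,000) is divided into 3 shares of $27,000: Florian, Saskia, and Briar each take $27,000.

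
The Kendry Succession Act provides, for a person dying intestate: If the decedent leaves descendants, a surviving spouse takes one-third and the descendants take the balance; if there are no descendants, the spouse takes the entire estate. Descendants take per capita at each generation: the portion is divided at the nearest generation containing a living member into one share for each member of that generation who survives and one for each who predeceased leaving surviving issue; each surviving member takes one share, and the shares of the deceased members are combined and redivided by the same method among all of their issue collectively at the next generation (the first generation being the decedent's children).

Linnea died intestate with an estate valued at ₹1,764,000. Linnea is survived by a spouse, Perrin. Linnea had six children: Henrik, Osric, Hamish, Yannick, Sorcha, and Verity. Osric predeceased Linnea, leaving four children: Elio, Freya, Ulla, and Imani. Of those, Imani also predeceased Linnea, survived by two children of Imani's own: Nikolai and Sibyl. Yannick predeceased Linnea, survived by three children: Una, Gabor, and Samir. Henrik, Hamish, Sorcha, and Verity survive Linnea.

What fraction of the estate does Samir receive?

Perrin takes one-third of ₹1,764,000 = ₹588,000. The remaining ₹1,176,000 passes to the descendants.
The descendants' portion (₹1,176,000) is divided at the children's generation into 6 shares of ₹196,000. Henrik, Hamish, Sorcha, and Verity each take ₹196,000. The 2 shares of the deceased (Osric and Yannick) are combined into a pool of ₹392,000.
That pool (₹392,000) is divided at the grandchildren's generation into 7 shares of ₹56,000. Elio, Freya, Ulla, Una, Gabor, and Samir each take ₹56,000. The remaining share for the deceased Imani (₹56,000) is carried to the next generation.
That pool (₹56,000) is divided at the great-grandchildren's generation equally among Nikolai and Sibyl: ₹28,000 each.

Samir receives 2/63 of the estate.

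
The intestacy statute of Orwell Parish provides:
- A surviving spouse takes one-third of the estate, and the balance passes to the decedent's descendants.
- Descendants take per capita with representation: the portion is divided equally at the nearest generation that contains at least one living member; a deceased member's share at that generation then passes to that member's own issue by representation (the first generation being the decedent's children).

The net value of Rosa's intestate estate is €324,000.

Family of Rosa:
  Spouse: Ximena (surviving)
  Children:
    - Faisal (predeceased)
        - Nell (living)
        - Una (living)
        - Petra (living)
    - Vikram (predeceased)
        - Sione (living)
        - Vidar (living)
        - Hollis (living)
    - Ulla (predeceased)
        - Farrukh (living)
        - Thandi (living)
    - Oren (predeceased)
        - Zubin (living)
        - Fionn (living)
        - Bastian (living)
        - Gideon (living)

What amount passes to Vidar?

Vidar receives €18,000.

Ximena takes one-third of €324,000 = €108,000. The remaining €216,000 passes to the descendants.
No child survives, so the initial division is made at the grandchildren's generation.
The descendants' portion (€216,000) is divided into 12 shares of €18,000: Nell, Una, Petra, Sione, Vidar, Hollis, Farrukh, Thandi, Zubin, Fionn, Bastian, and Gideon each take €18,000.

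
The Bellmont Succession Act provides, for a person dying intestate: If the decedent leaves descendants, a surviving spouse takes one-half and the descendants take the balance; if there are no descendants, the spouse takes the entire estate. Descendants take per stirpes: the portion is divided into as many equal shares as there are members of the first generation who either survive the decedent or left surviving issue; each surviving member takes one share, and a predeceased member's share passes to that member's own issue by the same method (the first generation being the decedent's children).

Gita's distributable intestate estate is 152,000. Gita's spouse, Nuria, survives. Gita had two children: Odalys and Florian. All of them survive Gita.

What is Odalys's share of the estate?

Odalys receives 38,000.

Nuria takes one-half of 152,000 = 76,000. The remaining 76,000 passes to the descendants.
The descendants' portion (76,000) is divided into 2 shares of 38,000: Odalys and Florian each take 38,000.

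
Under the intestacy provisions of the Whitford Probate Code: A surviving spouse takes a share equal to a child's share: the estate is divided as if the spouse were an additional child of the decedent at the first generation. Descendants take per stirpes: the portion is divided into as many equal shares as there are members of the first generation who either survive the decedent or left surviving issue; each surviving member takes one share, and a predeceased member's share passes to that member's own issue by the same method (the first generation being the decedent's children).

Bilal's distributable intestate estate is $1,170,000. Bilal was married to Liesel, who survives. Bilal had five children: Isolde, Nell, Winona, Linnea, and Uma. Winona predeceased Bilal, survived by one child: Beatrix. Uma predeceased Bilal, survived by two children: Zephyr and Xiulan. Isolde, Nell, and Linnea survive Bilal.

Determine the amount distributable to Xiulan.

Xiulan receives $97,500.

The spouse counts as an additional share at the children's level, so there are 6 primary shares of $195,000. Liesel takes one such share ($195,000).
The children's combined portion ($975,000) is divided into 5 shares of $195,000: Isolde, Nell, and Linnea each take $195,000; Winona's $195,000 share passes to Winona's issue; Uma's $195,000 share passes to Uma's issue.
Winona's share ($195,000) passes entirely to Beatrix.
Uma's share ($195,000) is divided into 2 shares of $97,500: Zephyr and Xiulan each take $97,500.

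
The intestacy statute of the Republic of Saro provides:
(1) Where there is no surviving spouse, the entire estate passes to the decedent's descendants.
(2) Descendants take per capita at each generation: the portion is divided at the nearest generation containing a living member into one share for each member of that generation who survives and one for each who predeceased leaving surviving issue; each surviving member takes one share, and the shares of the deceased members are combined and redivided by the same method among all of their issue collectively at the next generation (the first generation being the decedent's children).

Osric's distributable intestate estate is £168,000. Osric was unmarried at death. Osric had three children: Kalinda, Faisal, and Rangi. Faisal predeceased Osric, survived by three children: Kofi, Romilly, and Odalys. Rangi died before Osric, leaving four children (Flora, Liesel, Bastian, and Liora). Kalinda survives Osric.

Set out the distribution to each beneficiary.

Kalinda: £56,000; Kofi: £16,000; Romilly: £16,000; Odalys: £16,000; Flora: £16,000; Liesel: £16,000; Bastian: £16,000; Liora: £16,000

The entire £168,000 passes to the descendants.
That amount (£168,000) is divided at the children's generation into 3 shares of £56,000. Kalinda takes £56,000. The 2 shares of the deceased (Faisal and Rangi) are combined into a pool of £112,000.
That pool (£112,000) is divided at the grandchildren's generation equally among Kofi, Romilly, Odalys, Flora, Liesel, Bastian, and Liora: £16,000 each.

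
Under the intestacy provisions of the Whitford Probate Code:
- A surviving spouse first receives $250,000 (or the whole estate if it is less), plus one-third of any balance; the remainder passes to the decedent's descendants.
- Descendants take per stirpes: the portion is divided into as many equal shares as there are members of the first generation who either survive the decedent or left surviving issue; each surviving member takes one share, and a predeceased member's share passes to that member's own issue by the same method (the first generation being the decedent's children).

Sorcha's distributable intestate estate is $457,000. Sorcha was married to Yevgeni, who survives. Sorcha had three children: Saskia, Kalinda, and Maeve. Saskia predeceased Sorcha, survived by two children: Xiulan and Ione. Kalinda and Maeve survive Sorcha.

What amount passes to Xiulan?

Yevgeni first takes $250,000, leaving a balance of $207,000. Yevgeni then takes one-third of the balance ($69,000), for a total of $319,000. The remaining $138,000 passes to the descendants.
The descendants' portion ($138,000) is divided into 3 shares of $46,000: Kalinda and Maeve each take $46,000; Saskia's $46,000 share passes to Saskia's issue.
Saskia's share ($46,000) is divided into 2 shares of $23,000: Xiulan and Ione each take $23,000.

Xiulan receives $23,000.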